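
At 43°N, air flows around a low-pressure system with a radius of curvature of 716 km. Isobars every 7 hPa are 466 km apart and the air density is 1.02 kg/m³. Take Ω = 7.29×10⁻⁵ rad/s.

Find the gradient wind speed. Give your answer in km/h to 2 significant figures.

45 km/h

Coriolis parameter at 43°N:
f = 2Ω sin φ = 2 × 7.29×10⁻⁵ × sin 43° = 9.94×10⁻⁵ s⁻¹
Pressure gradient: |∂P/∂n| = 700 Pa / 466000 m = 1.50×10⁻³ Pa/m
Geostrophic speed: V_g = |∂P/∂n|/(fρ) = 1.50×10⁻³/(9.94×10⁻⁵ × 1.02) = 14.8 m/s
Around a low, centrifugal force acts outward with Coriolis, so pressure-gradient force balances both:
(1/ρ)|∂P/∂n| = fV + V²/R  →  V² + fR·V − fR·V_g = 0
With fR = 9.94×10⁻⁵ × 716×10³ m = 71.2 m/s:
V = [−fR + √((fR)² + 4 fR V_g)]/2 = [−71.2 + √(71.2² + 4×71.2×14.8)]/2 = 12.6 m/s
Subgeostrophic (V < V_g = 14.8 m/s), as expected around a low.
Converting: 12.6 m/s × 3.6 = 45 km/h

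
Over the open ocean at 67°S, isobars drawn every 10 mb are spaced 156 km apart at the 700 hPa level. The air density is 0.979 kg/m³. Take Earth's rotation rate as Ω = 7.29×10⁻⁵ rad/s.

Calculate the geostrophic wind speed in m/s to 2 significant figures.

Coriolis parameter at 67°S:
f = 2Ω sin φ = 2 × 7.29×10⁻⁵ × sin 67° = 1.34×10⁻⁴ s⁻¹
Pressure gradient: |∂P/∂n| = 1000 Pa / 156000 m = 6.41×10⁻³ Pa/m
Geostrophic balance (pressure-gradient force = Coriolis force):
V_g = (1/(fρ)) |∂P/∂n| = 6.41×10⁻³ / (1.34×10⁻⁴ × 0.979) = 48.8 m/s

49 m/s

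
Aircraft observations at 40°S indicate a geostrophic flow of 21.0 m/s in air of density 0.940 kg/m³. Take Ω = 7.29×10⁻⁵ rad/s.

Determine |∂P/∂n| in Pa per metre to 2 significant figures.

Coriolis parameter at 40°S:
f = 2Ω sin φ = 2 × 7.29×10⁻⁵ × sin 40° = 9.37×10⁻⁵ s⁻¹
Geostrophic balance rearranged: |∂P/∂n| = f ρ V_g
|∂P/∂n| = 9.37×10⁻⁵ × 0.940 × 21.0 = 1.85×10⁻³ Pa/m

1.9×10⁻³ Pa/m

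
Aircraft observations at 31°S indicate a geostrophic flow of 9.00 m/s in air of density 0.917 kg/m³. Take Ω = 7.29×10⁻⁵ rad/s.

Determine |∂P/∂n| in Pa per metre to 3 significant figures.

Coriolis parameter at 31°S:
f = 2Ω sin φ = 2 × 7.29×10⁻⁵ × sin 31° = 7.51×10⁻⁵ s⁻¹
Geostrophic balance rearranged: |∂P/∂n| = f ρ V_g
|∂P/∂n| = 7.51×10⁻⁵ × 0.917 × 9.00 = 6.20×10⁻⁴ Pa/m

6.20×10⁻⁴ Pa/m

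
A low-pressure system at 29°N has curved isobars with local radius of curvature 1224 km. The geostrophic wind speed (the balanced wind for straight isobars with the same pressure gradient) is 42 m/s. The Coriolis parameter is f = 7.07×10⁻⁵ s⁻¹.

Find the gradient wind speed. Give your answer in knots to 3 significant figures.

Around a low, centrifugal force acts outward with Coriolis, so pressure-gradient force balances both:
(1/ρ)|∂P/∂n| = fV + V²/R  →  V² + fR·V − fR·V_g = 0
With fR = 7.07×10⁻⁵ × 1224×10³ m = 86.5 m/s:
V = [−fR + √((fR)² + 4 fR V_g)]/2 = [−86.5 + √(86.5² + 4×86.5×42)]/2 = 30.9 m/s
Subgeostrophic (V < V_g = 42 m/s), as expected around a low.
Converting: 30.9 m/s × 1.944 = 60.1 knots

60.1 knots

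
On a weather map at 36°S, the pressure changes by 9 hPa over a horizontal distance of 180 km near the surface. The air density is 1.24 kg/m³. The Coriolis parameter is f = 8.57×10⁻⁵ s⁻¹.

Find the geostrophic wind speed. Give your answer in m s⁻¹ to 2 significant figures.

47 m s⁻¹

Pressure gradient: |∂P/∂n| = 900 Pa / 180000 m = 5.00×10⁻³ Pa/m
Geostrophic balance (pressure-gradient force = Coriolis force):
V_g = (1/(fρ)) |∂P/∂n| = 5.00×10⁻³ / (8.57×10⁻⁵ × 1.24) = 47.1 m/s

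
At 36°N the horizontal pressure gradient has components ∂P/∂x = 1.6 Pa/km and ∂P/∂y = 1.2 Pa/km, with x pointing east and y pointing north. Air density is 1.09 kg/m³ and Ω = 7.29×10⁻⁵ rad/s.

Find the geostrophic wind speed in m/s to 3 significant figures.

Coriolis parameter at 36°N:
f = 2Ω sin φ = 2 × 7.29×10⁻⁵ × sin 36° = 8.57×10⁻⁵ s⁻¹
Component geostrophic relations (x east, y north):
u_g = −(1/(fρ)) ∂P/∂y,  v_g = (1/(fρ)) ∂P/∂x
u_g = −(1.2×10⁻³)/(8.57×10⁻⁵ × 1.09) = −12.8 m/s;  v_g = (1.6×10⁻³)/(8.57×10⁻⁵ × 1.09) = 17.1 m/s
|V_g| = √(u_g² + v_g²) = 21.4 m/s

21.4 m/s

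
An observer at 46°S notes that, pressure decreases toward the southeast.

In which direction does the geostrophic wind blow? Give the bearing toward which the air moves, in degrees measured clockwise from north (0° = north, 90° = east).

The pressure-gradient force points toward the southeast (bearing 135°).
Geostrophic balance: in the Southern Hemisphere the Coriolis force deflects motion to the left, so the geostrophic wind blows 90° to the left of the pressure-gradient force (low pressure on the right).
Rotating 135° by 90° counterclockwise gives 045° — the wind blows toward the northeast.

045°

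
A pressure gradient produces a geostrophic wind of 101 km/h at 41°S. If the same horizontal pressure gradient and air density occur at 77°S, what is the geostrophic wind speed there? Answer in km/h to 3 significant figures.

68.0 km/h

With the same pressure gradient and density, V_g ∝ 1/f ∝ 1/sin φ.
V₂ = V₁ · sin φ₁ / sin φ₂ = 101 × sin 41° / sin 77°
V₂ = 101 × 0.6561/0.9744 = 68.0 km/h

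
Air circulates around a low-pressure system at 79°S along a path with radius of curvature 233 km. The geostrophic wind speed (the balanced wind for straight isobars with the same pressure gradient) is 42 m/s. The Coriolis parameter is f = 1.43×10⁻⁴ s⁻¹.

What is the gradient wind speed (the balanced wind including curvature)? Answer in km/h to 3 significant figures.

Around a low, centrifugal force acts outward with Coriolis, so pressure-gradient force balances both:
(1/ρ)|∂P/∂n| = fV + V²/R  →  V² + fR·V − fR·V_g = 0
With fR = 1.43×10⁻⁴ × 233×10³ m = 33.3 m/s:
V = [−fR + √((fR)² + 4 fR V_g)]/2 = [−33.3 + √(33.3² + 4×33.3×42)]/2 = 24.3 m/s
Subgeostrophic (V < V_g = 42 m/s), as expected around a low.
Converting: 24.3 m/s × 3.6 = 87.4 km/h

87.4 km/h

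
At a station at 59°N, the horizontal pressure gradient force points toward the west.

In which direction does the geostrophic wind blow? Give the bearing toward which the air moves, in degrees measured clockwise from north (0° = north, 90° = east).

The pressure-gradient force points toward the west (bearing 270°).
Geostrophic balance: in the Northern Hemisphere the Coriolis force deflects motion to the right, so the geostrophic wind blows 90° to the right of the pressure-gradient force (low pressure on the left).
Rotating 270° by 90° clockwise gives 000° — the wind blows toward the north.

000°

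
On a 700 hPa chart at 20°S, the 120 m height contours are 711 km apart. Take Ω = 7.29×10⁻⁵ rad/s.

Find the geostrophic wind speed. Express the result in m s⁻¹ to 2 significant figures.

33 m s⁻¹

Coriolis parameter at 20°S:
f = 2Ω sin φ = 2 × 7.29×10⁻⁵ × sin 20° = 4.99×10⁻⁵ s⁻¹
Height gradient: |∂Z/∂n| = 120 m / 711000 m = 1.69×10⁻⁴
On a pressure surface, geostrophic balance gives V_g = (g/f)|∂Z/∂n|:
V_g = 9.81 × 1.69×10⁻⁴ / 4.99×10⁻⁵ = 33.2 m/s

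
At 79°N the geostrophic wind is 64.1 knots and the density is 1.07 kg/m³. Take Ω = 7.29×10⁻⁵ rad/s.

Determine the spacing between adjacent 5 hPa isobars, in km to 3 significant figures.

99.0 km

Coriolis parameter at 79°N:
f = 2Ω sin φ = 2 × 7.29×10⁻⁵ × sin 79° = 1.43×10⁻⁴ s⁻¹
Wind speed in SI: 64.1 knots = 33.0 m/s
Geostrophic balance rearranged: |∂P/∂n| = f ρ V_g
|∂P/∂n| = 1.43×10⁻⁴ × 1.07 × 33.0 = 5.05×10⁻³ Pa/m
Isobar spacing: Δn = ΔP/|∂P/∂n| = 500 Pa / 5.05×10⁻³ Pa/m = 99012 m ≈ 99.0 km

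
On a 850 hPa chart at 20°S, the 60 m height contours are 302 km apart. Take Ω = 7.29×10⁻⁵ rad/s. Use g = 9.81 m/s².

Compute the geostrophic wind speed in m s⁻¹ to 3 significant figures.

Coriolis parameter at 20°S:
f = 2Ω sin φ = 2 × 7.29×10⁻⁵ × sin 20° = 4.99×10⁻⁵ s⁻¹
Height gradient: |∂Z/∂n| = 60 m / 302000 m = 1.99×10⁻⁴
On a pressure surface, geostrophic balance gives V_g = (g/f)|∂Z/∂n|:
V_g = 9.81 × 1.99×10⁻⁴ / 4.99×10⁻⁵ = 39.1 m/s

39.1 m s⁻¹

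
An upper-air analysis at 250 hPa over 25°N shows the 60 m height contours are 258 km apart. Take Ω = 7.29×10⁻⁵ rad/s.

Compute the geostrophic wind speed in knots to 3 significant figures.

72.0 knots

Coriolis parameter at 25°N:
f = 2Ω sin φ = 2 × 7.29×10⁻⁵ × sin 25° = 6.16×10⁻⁵ s⁻¹
Height gradient: |∂Z/∂n| = 60 m / 258000 m = 2.33×10⁻⁴
On a pressure surface, geostrophic balance gives V_g = (g/f)|∂Z/∂n|:
V_g = 9.81 × 2.33×10⁻⁴ / 6.16×10⁻⁵ = 37.0 m/s
Converting: 37.0 m/s × 1.944 = 72.0 knots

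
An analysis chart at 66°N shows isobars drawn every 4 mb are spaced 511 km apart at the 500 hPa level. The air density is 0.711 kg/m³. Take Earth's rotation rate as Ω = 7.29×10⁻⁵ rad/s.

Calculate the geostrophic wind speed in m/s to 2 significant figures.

Coriolis parameter at 66°N:
f = 2Ω sin φ = 2 × 7.29×10⁻⁵ × sin 66° = 1.33×10⁻⁴ s⁻¹
Pressure gradient: |∂P/∂n| = 400 Pa / 511000 m = 7.83×10⁻⁴ Pa/m
Geostrophic balance (pressure-gradient force = Coriolis force):
V_g = (1/(fρ)) |∂P/∂n| = 7.83×10⁻⁴ / (1.33×10⁻⁴ × 0.711) = 8.27 m/s

8.3 m/s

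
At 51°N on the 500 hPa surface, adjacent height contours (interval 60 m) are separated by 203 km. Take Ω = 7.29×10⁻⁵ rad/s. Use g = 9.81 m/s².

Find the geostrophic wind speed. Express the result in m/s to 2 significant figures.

Coriolis parameter at 51°N:
f = 2Ω sin φ = 2 × 7.29×10⁻⁵ × sin 51° = 1.13×10⁻⁴ s⁻¹
Height gradient: |∂Z/∂n| = 60 m / 203000 m = 2.96×10⁻⁴
On a pressure surface, geostrophic balance gives V_g = (g/f)|∂Z/∂n|:
V_g = 9.81 × 2.96×10⁻⁴ / 1.13×10⁻⁴ = 25.6 m/s

26 m/s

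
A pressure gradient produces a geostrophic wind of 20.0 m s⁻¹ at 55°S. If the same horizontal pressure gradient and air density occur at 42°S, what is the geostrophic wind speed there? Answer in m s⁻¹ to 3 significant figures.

With the same pressure gradient and density, V_g ∝ 1/f ∝ 1/sin φ.
V₂ = V₁ · sin φ₁ / sin φ₂ = 20.0 × sin 55° / sin 42°
V₂ = 20.0 × 0.8192/0.6691 = 24.5 m s⁻¹

24.5 m s⁻¹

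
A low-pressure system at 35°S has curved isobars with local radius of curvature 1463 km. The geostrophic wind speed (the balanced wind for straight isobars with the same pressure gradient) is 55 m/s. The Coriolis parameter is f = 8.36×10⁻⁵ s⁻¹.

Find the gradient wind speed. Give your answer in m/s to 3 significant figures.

41.2 m/s

Around a low, centrifugal force acts outward with Coriolis, so pressure-gradient force balances both:
(1/ρ)|∂P/∂n| = fV + V²/R  →  V² + fR·V − fR·V_g = 0
With fR = 8.36×10⁻⁵ × 1463×10³ m = 122 m/s:
V = [−fR + √((fR)² + 4 fR V_g)]/2 = [−122 + √(122² + 4×122×55)]/2 = 41.2 m/s
Subgeostrophic (V < V_g = 55 m/s), as expected around a low.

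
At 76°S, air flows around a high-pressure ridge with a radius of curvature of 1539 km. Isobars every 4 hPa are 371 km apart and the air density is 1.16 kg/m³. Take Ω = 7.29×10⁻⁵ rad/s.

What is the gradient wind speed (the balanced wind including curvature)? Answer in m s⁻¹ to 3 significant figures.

Coriolis parameter at 76°S:
f = 2Ω sin φ = 2 × 7.29×10⁻⁵ × sin 76° = 1.41×10⁻⁴ s⁻¹
Pressure gradient: |∂P/∂n| = 400 Pa / 371000 m = 1.08×10⁻³ Pa/m
Geostrophic speed: V_g = |∂P/∂n|/(fρ) = 1.08×10⁻³/(1.41×10⁻⁴ × 1.16) = 6.57 m/s
Around a high, pressure-gradient force acts outward with centrifugal, so Coriolis balances both:
fV = (1/ρ)|∂P/∂n| + V²/R  →  V² − fR·V + fR·V_g = 0
With fR = 1.41×10⁻⁴ × 1539×10³ m = 218 m/s:
V = [fR − √((fR)² − 4 fR V_g)]/2 = [218 − √(218² − 4×218×6.57)]/2 = 6.78 m/s
Supergeostrophic (V > V_g = 6.57 m/s), as expected around a high.

6.78 m s⁻¹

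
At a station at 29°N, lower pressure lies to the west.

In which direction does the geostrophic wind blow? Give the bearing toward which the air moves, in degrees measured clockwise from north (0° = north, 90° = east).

000°

The pressure-gradient force points toward the west (bearing 270°).
Geostrophic balance: in the Northern Hemisphere the Coriolis force deflects motion to the right, so the geostrophic wind blows 90° to the right of the pressure-gradient force (low pressure on the left).
Rotating 270° by 90° clockwise gives 000° — the wind blows toward the north.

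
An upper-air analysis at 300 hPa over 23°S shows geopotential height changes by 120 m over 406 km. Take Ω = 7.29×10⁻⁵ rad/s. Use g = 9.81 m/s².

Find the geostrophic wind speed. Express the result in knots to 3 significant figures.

Coriolis parameter at 23°S:
f = 2Ω sin φ = 2 × 7.29×10⁻⁵ × sin 23° = 5.70×10⁻⁵ s⁻¹
Height gradient: |∂Z/∂n| = 120 m / 406000 m = 2.96×10⁻⁴
On a pressure surface, geostrophic balance gives V_g = (g/f)|∂Z/∂n|:
V_g = 9.81 × 2.96×10⁻⁴ / 5.70×10⁻⁵ = 50.9 m/s
Converting: 50.9 m/s × 1.944 = 98.9 knots

98.9 knots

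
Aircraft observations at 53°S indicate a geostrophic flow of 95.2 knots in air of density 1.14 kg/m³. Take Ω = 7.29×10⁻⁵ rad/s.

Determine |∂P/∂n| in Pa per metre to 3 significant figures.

6.50×10⁻³ Pa/m

Coriolis parameter at 53°S:
f = 2Ω sin φ = 2 × 7.29×10⁻⁵ × sin 53° = 1.16×10⁻⁴ s⁻¹
Wind speed in SI: 95.2 knots = 49.0 m/s
Geostrophic balance rearranged: |∂P/∂n| = f ρ V_g
|∂P/∂n| = 1.16×10⁻⁴ × 1.14 × 49.0 = 6.50×10⁻³ Pa/m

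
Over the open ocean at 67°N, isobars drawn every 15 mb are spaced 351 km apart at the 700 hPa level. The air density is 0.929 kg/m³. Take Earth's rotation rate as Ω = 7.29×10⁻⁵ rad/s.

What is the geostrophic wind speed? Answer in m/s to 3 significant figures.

34.3 m/s

Coriolis parameter at 67°N:
f = 2Ω sin φ = 2 × 7.29×10⁻⁵ × sin 67° = 1.34×10⁻⁴ s⁻¹
Pressure gradient: |∂P/∂n| = 1500 Pa / 351000 m = 4.27×10⁻³ Pa/m
Geostrophic balance (pressure-gradient force = Coriolis force):
V_g = (1/(fρ)) |∂P/∂n| = 4.27×10⁻³ / (1.34×10⁻⁴ × 0.929) = 34.3 m/s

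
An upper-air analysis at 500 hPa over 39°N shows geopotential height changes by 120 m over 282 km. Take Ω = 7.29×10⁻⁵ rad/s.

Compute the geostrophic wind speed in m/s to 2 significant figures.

Coriolis parameter at 39°N:
f = 2Ω sin φ = 2 × 7.29×10⁻⁵ × sin 39° = 9.18×10⁻⁵ s⁻¹
Height gradient: |∂Z/∂n| = 120 m / 282000 m = 4.26×10⁻⁴
On a pressure surface, geostrophic balance gives V_g = (g/f)|∂Z/∂n|:
V_g = 9.81 × 4.26×10⁻⁴ / 9.18×10⁻⁵ = 45.5 m/s

45 m/s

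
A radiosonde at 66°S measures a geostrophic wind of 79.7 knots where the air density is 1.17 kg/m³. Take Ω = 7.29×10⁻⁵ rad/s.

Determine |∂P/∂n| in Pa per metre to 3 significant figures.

Coriolis parameter at 66°S:
f = 2Ω sin φ = 2 × 7.29×10⁻⁵ × sin 66° = 1.33×10⁻⁴ s⁻¹
Wind speed in SI: 79.7 knots = 41.0 m/s
Geostrophic balance rearranged: |∂P/∂n| = f ρ V_g
|∂P/∂n| = 1.33×10⁻⁴ × 1.17 × 41.0 = 6.39×10⁻³ Pa/m

6.39×10⁻³ Pa/m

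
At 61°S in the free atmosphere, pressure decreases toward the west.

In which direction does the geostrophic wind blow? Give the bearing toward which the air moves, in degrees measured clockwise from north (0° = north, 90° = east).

The pressure-gradient force points toward the west (bearing 270°).
Geostrophic balance: in the Southern Hemisphere the Coriolis force deflects motion to the left, so the geostrophic wind blows 90° to the left of the pressure-gradient force (low pressure on the right).
Rotating 270° by 90° counterclockwise gives 180° — the wind blows toward the south.

180°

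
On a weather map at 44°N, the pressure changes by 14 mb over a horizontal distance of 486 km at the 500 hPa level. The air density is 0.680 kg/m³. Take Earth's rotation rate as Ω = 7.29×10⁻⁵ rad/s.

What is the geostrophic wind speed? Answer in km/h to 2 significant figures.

150 km/h

Coriolis parameter at 44°N:
f = 2Ω sin φ = 2 × 7.29×10⁻⁵ × sin 44° = 1.01×10⁻⁴ s⁻¹
Pressure gradient: |∂P/∂n| = 1400 Pa / 486000 m = 2.88×10⁻³ Pa/m
Geostrophic balance (pressure-gradient force = Coriolis force):
V_g = (1/(fρ)) |∂P/∂n| = 2.88×10⁻³ / (1.01×10⁻⁴ × 0.680) = 41.8 m/s
Converting: 41.8 m/s × 3.6 = 150 km/h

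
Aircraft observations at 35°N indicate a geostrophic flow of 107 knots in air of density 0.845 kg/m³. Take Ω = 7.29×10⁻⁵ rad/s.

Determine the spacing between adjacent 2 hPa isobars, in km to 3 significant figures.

Coriolis parameter at 35°N:
f = 2Ω sin φ = 2 × 7.29×10⁻⁵ × sin 35° = 8.36×10⁻⁵ s⁻¹
Wind speed in SI: 107 knots = 55.0 m/s
Geostrophic balance rearranged: |∂P/∂n| = f ρ V_g
|∂P/∂n| = 8.36×10⁻⁵ × 0.845 × 55.0 = 3.89×10⁻³ Pa/m
Isobar spacing: Δn = ΔP/|∂P/∂n| = 200 Pa / 3.89×10⁻³ Pa/m = 51417 m ≈ 51.4 km

51.4 km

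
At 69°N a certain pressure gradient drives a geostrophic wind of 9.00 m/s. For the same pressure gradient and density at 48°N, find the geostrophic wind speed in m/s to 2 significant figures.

11 m/s

With the same pressure gradient and density, V_g ∝ 1/f ∝ 1/sin φ.
V₂ = V₁ · sin φ₁ / sin φ₂ = 9.00 × sin 69° / sin 48°
V₂ = 9.00 × 0.9336/0.7431 = 11 m/s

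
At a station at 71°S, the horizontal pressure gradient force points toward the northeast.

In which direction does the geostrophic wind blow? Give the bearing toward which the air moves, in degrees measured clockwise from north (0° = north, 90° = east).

The pressure-gradient force points toward the northeast (bearing 045°).
Geostrophic balance: in the Southern Hemisphere the Coriolis force deflects motion to the left, so the geostrophic wind blows 90° to the left of the pressure-gradient force (low pressure on the right).
Rotating 045° by 90° counterclockwise gives 315° — the wind blows toward the northwest.

315°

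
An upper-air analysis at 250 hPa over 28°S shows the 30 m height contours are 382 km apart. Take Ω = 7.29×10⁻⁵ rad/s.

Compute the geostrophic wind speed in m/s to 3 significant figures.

11.3 m/s

Coriolis parameter at 28°S:
f = 2Ω sin φ = 2 × 7.29×10⁻⁵ × sin 28° = 6.84×10⁻⁵ s⁻¹
Height gradient: |∂Z/∂n| = 30 m / 382000 m = 7.85×10⁻⁵
On a pressure surface, geostrophic balance gives V_g = (g/f)|∂Z/∂n|:
V_g = 9.81 × 7.85×10⁻⁵ / 6.84×10⁻⁵ = 11.3 m/s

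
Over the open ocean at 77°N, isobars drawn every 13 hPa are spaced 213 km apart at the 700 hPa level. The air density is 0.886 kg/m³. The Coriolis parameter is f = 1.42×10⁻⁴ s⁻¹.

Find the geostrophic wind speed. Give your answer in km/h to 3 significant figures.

175 km/h

Pressure gradient: |∂P/∂n| = 1300 Pa / 213000 m = 6.10×10⁻³ Pa/m
Geostrophic balance (pressure-gradient force = Coriolis force):
V_g = (1/(fρ)) |∂P/∂n| = 6.10×10⁻³ / (1.42×10⁻⁴ × 0.886) = 48.5 m/s
Converting: 48.5 m/s × 3.6 = 175 km/h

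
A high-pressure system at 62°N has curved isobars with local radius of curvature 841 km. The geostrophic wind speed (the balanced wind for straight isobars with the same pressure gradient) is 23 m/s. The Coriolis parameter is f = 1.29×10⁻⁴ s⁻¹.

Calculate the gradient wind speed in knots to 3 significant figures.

64.3 knots

Around a high, pressure-gradient force acts outward with centrifugal, so Coriolis balances both:
fV = (1/ρ)|∂P/∂n| + V²/R  →  V² − fR·V + fR·V_g = 0
With fR = 1.29×10⁻⁴ × 841×10³ m = 108 m/s:
V = [fR − √((fR)² − 4 fR V_g)]/2 = [108 − √(108² − 4×108×23)]/2 = 33.1 m/s
Supergeostrophic (V > V_g = 23 m/s), as expected around a high.
Converting: 33.1 m/s × 1.944 = 64.3 knots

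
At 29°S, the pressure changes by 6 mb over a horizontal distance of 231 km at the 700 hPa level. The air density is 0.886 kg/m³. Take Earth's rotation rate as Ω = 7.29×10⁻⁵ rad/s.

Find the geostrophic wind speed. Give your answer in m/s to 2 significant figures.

Coriolis parameter at 29°S:
f = 2Ω sin φ = 2 × 7.29×10⁻⁵ × sin 29° = 7.07×10⁻⁵ s⁻¹
Pressure gradient: |∂P/∂n| = 600 Pa / 231000 m = 2.60×10⁻³ Pa/m
Geostrophic balance (pressure-gradient force = Coriolis force):
V_g = (1/(fρ)) |∂P/∂n| = 2.60×10⁻³ / (7.07×10⁻⁵ × 0.886) = 41.5 m/s

41 m/s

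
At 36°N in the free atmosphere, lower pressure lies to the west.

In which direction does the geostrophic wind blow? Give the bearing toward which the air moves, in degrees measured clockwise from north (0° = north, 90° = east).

The pressure-gradient force points toward the west (bearing 270°).
Geostrophic balance: in the Northern Hemisphere the Coriolis force deflects motion to the right, so the geostrophic wind blows 90° to the right of the pressure-gradient force (low pressure on the left).
Rotating 270° by 90° clockwise gives 000° — the wind blows toward the north.

000°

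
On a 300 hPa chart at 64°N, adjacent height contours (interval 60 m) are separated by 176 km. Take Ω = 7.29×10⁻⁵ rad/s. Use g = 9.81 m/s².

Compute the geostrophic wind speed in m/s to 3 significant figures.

25.5 m/s

Coriolis parameter at 64°N:
f = 2Ω sin φ = 2 × 7.29×10⁻⁵ × sin 64° = 1.31×10⁻⁴ s⁻¹
Height gradient: |∂Z/∂n| = 60 m / 176000 m = 3.41×10⁻⁴
On a pressure surface, geostrophic balance gives V_g = (g/f)|∂Z/∂n|:
V_g = 9.81 × 3.41×10⁻⁴ / 1.31×10⁻⁴ = 25.5 m/s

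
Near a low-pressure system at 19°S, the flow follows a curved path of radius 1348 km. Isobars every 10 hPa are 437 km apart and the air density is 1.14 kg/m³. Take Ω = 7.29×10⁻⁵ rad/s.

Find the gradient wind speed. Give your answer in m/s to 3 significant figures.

Coriolis parameter at 19°S:
f = 2Ω sin φ = 2 × 7.29×10⁻⁵ × sin 19° = 4.75×10⁻⁵ s⁻¹
Pressure gradient: |∂P/∂n| = 1000 Pa / 437000 m = 2.29×10⁻³ Pa/m
Geostrophic speed: V_g = |∂P/∂n|/(fρ) = 2.29×10⁻³/(4.75×10⁻⁵ × 1.14) = 42.3 m/s
Around a low, centrifugal force acts outward with Coriolis, so pressure-gradient force balances both:
(1/ρ)|∂P/∂n| = fV + V²/R  →  V² + fR·V − fR·V_g = 0
With fR = 4.75×10⁻⁵ × 1348×10³ m = 64.0 m/s:
V = [−fR + √((fR)² + 4 fR V_g)]/2 = [−64.0 + √(64.0² + 4×64.0×42.3)]/2 = 29.1 m/s
Subgeostrophic (V < V_g = 42.3 m/s), as expected around a low.

29.1 m/s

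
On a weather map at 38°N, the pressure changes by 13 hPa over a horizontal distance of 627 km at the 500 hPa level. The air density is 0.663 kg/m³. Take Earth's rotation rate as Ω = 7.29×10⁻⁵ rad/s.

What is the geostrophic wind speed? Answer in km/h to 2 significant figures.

130 km/h

Coriolis parameter at 38°N:
f = 2Ω sin φ = 2 × 7.29×10⁻⁵ × sin 38° = 8.98×10⁻⁵ s⁻¹
Pressure gradient: |∂P/∂n| = 1300 Pa / 627000 m = 2.07×10⁻³ Pa/m
Geostrophic balance (pressure-gradient force = Coriolis force):
V_g = (1/(fρ)) |∂P/∂n| = 2.07×10⁻³ / (8.98×10⁻⁵ × 0.663) = 34.8 m/s
Converting: 34.8 m/s × 3.6 = 130 km/h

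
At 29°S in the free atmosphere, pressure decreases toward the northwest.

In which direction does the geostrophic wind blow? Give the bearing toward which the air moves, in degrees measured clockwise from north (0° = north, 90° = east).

225°

The pressure-gradient force points toward the northwest (bearing 315°).
Geostrophic balance: in the Southern Hemisphere the Coriolis force deflects motion to the left, so the geostrophic wind blows 90° to the left of the pressure-gradient force (low pressure on the right).
Rotating 315° by 90° counterclockwise gives 225° — the wind blows toward the southwest.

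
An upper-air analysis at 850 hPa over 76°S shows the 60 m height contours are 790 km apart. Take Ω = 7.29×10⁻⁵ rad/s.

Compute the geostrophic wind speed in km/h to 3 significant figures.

19.0 km/h

Coriolis parameter at 76°S:
f = 2Ω sin φ = 2 × 7.29×10⁻⁵ × sin 76° = 1.41×10⁻⁴ s⁻¹
Height gradient: |∂Z/∂n| = 60 m / 790000 m = 7.59×10⁻⁵
On a pressure surface, geostrophic balance gives V_g = (g/f)|∂Z/∂n|:
V_g = 9.81 × 7.59×10⁻⁵ / 1.41×10⁻⁴ = 5.27 m/s
Converting: 5.27 m/s × 3.6 = 19.0 km/h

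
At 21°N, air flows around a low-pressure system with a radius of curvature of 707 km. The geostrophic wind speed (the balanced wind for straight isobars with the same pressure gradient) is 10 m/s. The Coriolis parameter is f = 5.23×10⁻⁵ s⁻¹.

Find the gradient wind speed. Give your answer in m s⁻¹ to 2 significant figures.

8.2 m s⁻¹

Around a low, centrifugal force acts outward with Coriolis, so pressure-gradient force balances both:
(1/ρ)|∂P/∂n| = fV + V²/R  →  V² + fR·V − fR·V_g = 0
With fR = 5.23×10⁻⁵ × 707×10³ m = 37.0 m/s:
V = [−fR + √((fR)² + 4 fR V_g)]/2 = [−37.0 + √(37.0² + 4×37.0×10)]/2 = 8.19 m/s
Subgeostrophic (V < V_g = 10 m/s), as expected around a low.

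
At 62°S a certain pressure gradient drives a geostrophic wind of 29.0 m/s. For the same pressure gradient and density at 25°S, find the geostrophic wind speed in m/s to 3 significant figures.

With the same pressure gradient and density, V_g ∝ 1/f ∝ 1/sin φ.
V₂ = V₁ · sin φ₁ / sin φ₂ = 29.0 × sin 62° / sin 25°
V₂ = 29.0 × 0.8829/0.4226 = 60.6 m/s

60.6 m/s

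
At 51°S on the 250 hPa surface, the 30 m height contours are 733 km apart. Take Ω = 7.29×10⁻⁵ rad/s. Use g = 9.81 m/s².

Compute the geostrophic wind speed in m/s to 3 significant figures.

Coriolis parameter at 51°S:
f = 2Ω sin φ = 2 × 7.29×10⁻⁵ × sin 51° = 1.13×10⁻⁴ s⁻¹
Height gradient: |∂Z/∂n| = 30 m / 733000 m = 4.09×10⁻⁵
On a pressure surface, geostrophic balance gives V_g = (g/f)|∂Z/∂n|:
V_g = 9.81 × 4.09×10⁻⁵ / 1.13×10⁻⁴ = 3.54 m/s

3.54 m/s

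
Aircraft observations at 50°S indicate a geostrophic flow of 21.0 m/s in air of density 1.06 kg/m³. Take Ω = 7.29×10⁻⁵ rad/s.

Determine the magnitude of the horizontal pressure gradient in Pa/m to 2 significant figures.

Coriolis parameter at 50°S:
f = 2Ω sin φ = 2 × 7.29×10⁻⁵ × sin 50° = 1.12×10⁻⁴ s⁻¹
Geostrophic balance rearranged: |∂P/∂n| = f ρ V_g
|∂P/∂n| = 1.12×10⁻⁴ × 1.06 × 21.0 = 2.49×10⁻³ Pa/m

2.5×10⁻³ Pa/m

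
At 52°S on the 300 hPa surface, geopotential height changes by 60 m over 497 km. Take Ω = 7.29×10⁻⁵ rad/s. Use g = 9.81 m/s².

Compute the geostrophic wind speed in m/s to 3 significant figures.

10.3 m/s

Coriolis parameter at 52°S:
f = 2Ω sin φ = 2 × 7.29×10⁻⁵ × sin 52° = 1.15×10⁻⁴ s⁻¹
Height gradient: |∂Z/∂n| = 60 m / 497000 m = 1.21×10⁻⁴
On a pressure surface, geostrophic balance gives V_g = (g/f)|∂Z/∂n|:
V_g = 9.81 × 1.21×10⁻⁴ / 1.15×10⁻⁴ = 10.3 m/s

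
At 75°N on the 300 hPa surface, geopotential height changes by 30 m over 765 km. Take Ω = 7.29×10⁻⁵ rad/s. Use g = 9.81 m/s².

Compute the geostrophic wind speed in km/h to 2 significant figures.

9.8 km/h

Coriolis parameter at 75°N:
f = 2Ω sin φ = 2 × 7.29×10⁻⁵ × sin 75° = 1.41×10⁻⁴ s⁻¹
Height gradient: |∂Z/∂n| = 30 m / 765000 m = 3.92×10⁻⁵
On a pressure surface, geostrophic balance gives V_g = (g/f)|∂Z/∂n|:
V_g = 9.81 × 3.92×10⁻⁵ / 1.41×10⁻⁴ = 2.73 m/s
Converting: 2.73 m/s × 3.6 = 9.8 km/h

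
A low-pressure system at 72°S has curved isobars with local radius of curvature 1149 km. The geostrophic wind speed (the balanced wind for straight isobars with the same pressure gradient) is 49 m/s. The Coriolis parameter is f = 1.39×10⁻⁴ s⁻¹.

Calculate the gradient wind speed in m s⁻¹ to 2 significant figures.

39 m s⁻¹

Around a low, centrifugal force acts outward with Coriolis, so pressure-gradient force balances both:
(1/ρ)|∂P/∂n| = fV + V²/R  →  V² + fR·V − fR·V_g = 0
With fR = 1.39×10⁻⁴ × 1149×10³ m = 160 m/s:
V = [−fR + √((fR)² + 4 fR V_g)]/2 = [−160 + √(160² + 4×160×49)]/2 = 39.3 m/s
Subgeostrophic (V < V_g = 49 m/s), as expected around a low.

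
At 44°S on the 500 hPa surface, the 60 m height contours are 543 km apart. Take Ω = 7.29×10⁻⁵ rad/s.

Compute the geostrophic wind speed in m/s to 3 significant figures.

10.7 m/s

Coriolis parameter at 44°S:
f = 2Ω sin φ = 2 × 7.29×10⁻⁵ × sin 44° = 1.01×10⁻⁴ s⁻¹
Height gradient: |∂Z/∂n| = 60 m / 543000 m = 1.10×10⁻⁴
On a pressure surface, geostrophic balance gives V_g = (g/f)|∂Z/∂n|:
V_g = 9.81 × 1.10×10⁻⁴ / 1.01×10⁻⁴ = 10.7 m/s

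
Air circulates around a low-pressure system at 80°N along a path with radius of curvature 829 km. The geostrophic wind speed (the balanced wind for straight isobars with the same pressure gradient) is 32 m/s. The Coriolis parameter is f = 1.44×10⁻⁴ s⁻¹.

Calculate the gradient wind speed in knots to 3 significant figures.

Around a low, centrifugal force acts outward with Coriolis, so pressure-gradient force balances both:
(1/ρ)|∂P/∂n| = fV + V²/R  →  V² + fR·V − fR·V_g = 0
With fR = 1.44×10⁻⁴ × 829×10³ m = 119 m/s:
V = [−fR + √((fR)² + 4 fR V_g)]/2 = [−119 + √(119² + 4×119×32)]/2 = 26.2 m/s
Subgeostrophic (V < V_g = 32 m/s), as expected around a low.
Converting: 26.2 m/s × 1.944 = 51.0 knots

51.0 knots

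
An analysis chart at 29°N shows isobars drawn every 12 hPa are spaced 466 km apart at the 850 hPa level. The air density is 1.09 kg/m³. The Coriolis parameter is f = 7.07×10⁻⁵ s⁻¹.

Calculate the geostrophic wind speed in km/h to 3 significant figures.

Pressure gradient: |∂P/∂n| = 1200 Pa / 466000 m = 2.58×10⁻³ Pa/m
Geostrophic balance (pressure-gradient force = Coriolis force):
V_g = (1/(fρ)) |∂P/∂n| = 2.58×10⁻³ / (7.07×10⁻⁵ × 1.09) = 33.4 m/s
Converting: 33.4 m/s × 3.6 = 120 km/h

120 km/h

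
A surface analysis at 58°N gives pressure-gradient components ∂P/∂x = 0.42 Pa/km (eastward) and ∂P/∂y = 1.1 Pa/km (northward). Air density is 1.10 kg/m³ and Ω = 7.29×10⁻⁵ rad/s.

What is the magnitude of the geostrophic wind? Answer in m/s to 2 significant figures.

Coriolis parameter at 58°N:
f = 2Ω sin φ = 2 × 7.29×10⁻⁵ × sin 58° = 1.24×10⁻⁴ s⁻¹
Component geostrophic relations (x east, y north):
u_g = −(1/(fρ)) ∂P/∂y,  v_g = (1/(fρ)) ∂P/∂x
u_g = −(1.1×10⁻³)/(1.24×10⁻⁴ × 1.10) = −8.09 m/s;  v_g = (0.42×10⁻³)/(1.24×10⁻⁴ × 1.10) = 3.09 m/s
|V_g| = √(u_g² + v_g²) = 8.66 m/s

8.7 m/s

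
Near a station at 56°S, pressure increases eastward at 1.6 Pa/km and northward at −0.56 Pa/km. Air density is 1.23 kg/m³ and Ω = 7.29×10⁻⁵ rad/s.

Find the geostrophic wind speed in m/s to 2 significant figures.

Coriolis parameter at 56°S:
f = 2Ω sin φ = 2 × 7.29×10⁻⁵ × sin 56° = 1.21×10⁻⁴ s⁻¹
In the Southern Hemisphere f is negative: f = −1.21×10⁻⁴ s⁻¹.
Component geostrophic relations (x east, y north):
u_g = −(1/(fρ)) ∂P/∂y,  v_g = (1/(fρ)) ∂P/∂x
u_g = −(−0.56×10⁻³)/(−1.21×10⁻⁴ × 1.23) = −3.77 m/s;  v_g = (1.6×10⁻³)/(−1.21×10⁻⁴ × 1.23) = −10.8 m/s
|V_g| = √(u_g² + v_g²) = 11.4 m/s

11 m/s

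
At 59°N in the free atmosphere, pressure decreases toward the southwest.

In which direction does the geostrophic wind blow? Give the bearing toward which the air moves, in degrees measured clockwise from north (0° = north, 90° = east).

The pressure-gradient force points toward the southwest (bearing 225°).
Geostrophic balance: in the Northern Hemisphere the Coriolis force deflects motion to the right, so the geostrophic wind blows 90° to the right of the pressure-gradient force (low pressure on the left).
Rotating 225° by 90° clockwise gives 315° — the wind blows toward the northwest.

315°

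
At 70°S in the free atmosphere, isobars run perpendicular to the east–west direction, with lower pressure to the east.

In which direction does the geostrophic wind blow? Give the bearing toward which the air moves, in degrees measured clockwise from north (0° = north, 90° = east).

000°

The pressure-gradient force points toward the east (bearing 090°).
Geostrophic balance: in the Southern Hemisphere the Coriolis force deflects motion to the left, so the geostrophic wind blows 90° to the left of the pressure-gradient force (low pressure on the right).
Rotating 090° by 90° counterclockwise gives 000° — the wind blows toward the north.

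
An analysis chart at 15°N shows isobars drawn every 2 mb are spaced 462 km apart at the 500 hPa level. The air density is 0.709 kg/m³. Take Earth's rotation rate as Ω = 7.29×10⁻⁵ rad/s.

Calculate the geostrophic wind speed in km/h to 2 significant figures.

Coriolis parameter at 15°N:
f = 2Ω sin φ = 2 × 7.29×10⁻⁵ × sin 15° = 3.77×10⁻⁵ s⁻¹
Pressure gradient: |∂P/∂n| = 200 Pa / 462000 m = 4.33×10⁻⁴ Pa/m
Geostrophic balance (pressure-gradient force = Coriolis force):
V_g = (1/(fρ)) |∂P/∂n| = 4.33×10⁻⁴ / (3.77×10⁻⁵ × 0.709) = 16.2 m/s
Converting: 16.2 m/s × 3.6 = 58 km/h

58 km/h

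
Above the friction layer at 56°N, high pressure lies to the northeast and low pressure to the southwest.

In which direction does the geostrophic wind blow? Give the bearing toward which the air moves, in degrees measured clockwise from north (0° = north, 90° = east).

315°

The pressure-gradient force points toward the southwest (bearing 225°).
Geostrophic balance: in the Northern Hemisphere the Coriolis force deflects motion to the right, so the geostrophic wind blows 90° to the right of the pressure-gradient force (low pressure on the left).
Rotating 225° by 90° clockwise gives 315° — the wind blows toward the northwest.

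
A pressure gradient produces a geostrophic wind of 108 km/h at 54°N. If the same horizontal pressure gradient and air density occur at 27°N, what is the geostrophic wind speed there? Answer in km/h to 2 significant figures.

With the same pressure gradient and density, V_g ∝ 1/f ∝ 1/sin φ.
V₂ = V₁ · sin φ₁ / sin φ₂ = 108 × sin 54° / sin 27°
V₂ = 108 × 0.8090/0.4540 = 190 km/h

190 km/h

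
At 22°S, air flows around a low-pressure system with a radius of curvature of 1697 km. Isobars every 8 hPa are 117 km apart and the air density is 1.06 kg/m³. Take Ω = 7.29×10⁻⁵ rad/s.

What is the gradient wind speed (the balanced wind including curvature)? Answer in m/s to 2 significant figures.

68 m/s

Coriolis parameter at 22°S:
f = 2Ω sin φ = 2 × 7.29×10⁻⁵ × sin 22° = 5.46×10⁻⁵ s⁻¹
Pressure gradient: |∂P/∂n| = 800 Pa / 117000 m = 6.84×10⁻³ Pa/m
Geostrophic speed: V_g = |∂P/∂n|/(fρ) = 6.84×10⁻³/(5.46×10⁻⁵ × 1.06) = 118 m/s
Around a low, centrifugal force acts outward with Coriolis, so pressure-gradient force balances both:
(1/ρ)|∂P/∂n| = fV + V²/R  →  V² + fR·V − fR·V_g = 0
With fR = 5.46×10⁻⁵ × 1697×10³ m = 92.7 m/s:
V = [−fR + √((fR)² + 4 fR V_g)]/2 = [−92.7 + √(92.7² + 4×92.7×118)]/2 = 68.1 m/s
Subgeostrophic (V < V_g = 118 m/s), as expected around a low.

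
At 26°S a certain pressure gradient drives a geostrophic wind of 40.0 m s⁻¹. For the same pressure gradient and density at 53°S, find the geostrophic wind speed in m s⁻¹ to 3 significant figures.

With the same pressure gradient and density, V_g ∝ 1/f ∝ 1/sin φ.
V₂ = V₁ · sin φ₁ / sin φ₂ = 40.0 × sin 26° / sin 53°
V₂ = 40.0 × 0.4384/0.7986 = 22.0 m s⁻¹

22.0 m s⁻¹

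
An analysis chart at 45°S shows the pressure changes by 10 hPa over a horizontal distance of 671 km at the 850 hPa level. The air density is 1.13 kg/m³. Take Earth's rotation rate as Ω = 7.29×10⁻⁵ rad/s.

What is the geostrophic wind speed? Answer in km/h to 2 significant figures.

Coriolis parameter at 45°S:
f = 2Ω sin φ = 2 × 7.29×10⁻⁵ × sin 45° = 1.03×10⁻⁴ s⁻¹
Pressure gradient: |∂P/∂n| = 1000 Pa / 671000 m = 1.49×10⁻³ Pa/m
Geostrophic balance (pressure-gradient force = Coriolis force):
V_g = (1/(fρ)) |∂P/∂n| = 1.49×10⁻³ / (1.03×10⁻⁴ × 1.13) = 12.8 m/s
Converting: 12.8 m/s × 3.6 = 46 km/h

46 km/h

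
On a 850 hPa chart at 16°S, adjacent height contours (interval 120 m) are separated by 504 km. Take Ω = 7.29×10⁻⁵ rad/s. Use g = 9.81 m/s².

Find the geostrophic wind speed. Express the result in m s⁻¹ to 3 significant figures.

Coriolis parameter at 16°S:
f = 2Ω sin φ = 2 × 7.29×10⁻⁵ × sin 16° = 4.02×10⁻⁵ s⁻¹
Height gradient: |∂Z/∂n| = 120 m / 504000 m = 2.38×10⁻⁴
On a pressure surface, geostrophic balance gives V_g = (g/f)|∂Z/∂n|:
V_g = 9.81 × 2.38×10⁻⁴ / 4.02×10⁻⁵ = 58.1 m/s

58.1 m s⁻¹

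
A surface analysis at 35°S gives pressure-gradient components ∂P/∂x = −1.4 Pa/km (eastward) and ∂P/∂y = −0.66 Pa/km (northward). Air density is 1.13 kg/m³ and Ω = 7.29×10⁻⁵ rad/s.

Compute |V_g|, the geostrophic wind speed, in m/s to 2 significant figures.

Coriolis parameter at 35°S:
f = 2Ω sin φ = 2 × 7.29×10⁻⁵ × sin 35° = 8.36×10⁻⁵ s⁻¹
In the Southern Hemisphere f is negative: f = −8.36×10⁻⁵ s⁻¹.
Component geostrophic relations (x east, y north):
u_g = −(1/(fρ)) ∂P/∂y,  v_g = (1/(fρ)) ∂P/∂x
u_g = −(−0.66×10⁻³)/(−8.36×10⁻⁵ × 1.13) = −6.98 m/s;  v_g = (−1.4×10⁻³)/(−8.36×10⁻⁵ × 1.13) = 14.8 m/s
|V_g| = √(u_g² + v_g²) = 16.4 m/s

16 m/s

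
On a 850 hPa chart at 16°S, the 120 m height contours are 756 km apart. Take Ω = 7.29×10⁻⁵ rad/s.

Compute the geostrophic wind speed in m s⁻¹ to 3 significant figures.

Coriolis parameter at 16°S:
f = 2Ω sin φ = 2 × 7.29×10⁻⁵ × sin 16° = 4.02×10⁻⁵ s⁻¹
Height gradient: |∂Z/∂n| = 120 m / 756000 m = 1.59×10⁻⁴
On a pressure surface, geostrophic balance gives V_g = (g/f)|∂Z/∂n|:
V_g = 9.81 × 1.59×10⁻⁴ / 4.02×10⁻⁵ = 38.7 m/s

38.7 m s⁻¹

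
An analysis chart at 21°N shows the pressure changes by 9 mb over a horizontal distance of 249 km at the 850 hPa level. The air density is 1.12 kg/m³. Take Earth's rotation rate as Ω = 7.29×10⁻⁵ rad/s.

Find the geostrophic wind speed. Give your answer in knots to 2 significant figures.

Coriolis parameter at 21°N:
f = 2Ω sin φ = 2 × 7.29×10⁻⁵ × sin 21° = 5.23×10⁻⁵ s⁻¹
Pressure gradient: |∂P/∂n| = 900 Pa / 249000 m = 3.61×10⁻³ Pa/m
Geostrophic balance (pressure-gradient force = Coriolis force):
V_g = (1/(fρ)) |∂P/∂n| = 3.61×10⁻³ / (5.23×10⁻⁵ × 1.12) = 61.8 m/s
Converting: 61.8 m/s × 1.944 = 120 knots

120 knots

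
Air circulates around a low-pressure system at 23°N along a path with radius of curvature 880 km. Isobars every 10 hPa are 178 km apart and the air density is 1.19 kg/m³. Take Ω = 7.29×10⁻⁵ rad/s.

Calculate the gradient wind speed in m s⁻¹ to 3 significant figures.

Coriolis parameter at 23°N:
f = 2Ω sin φ = 2 × 7.29×10⁻⁵ × sin 23° = 5.70×10⁻⁵ s⁻¹
Pressure gradient: |∂P/∂n| = 1000 Pa / 178000 m = 5.62×10⁻³ Pa/m
Geostrophic speed: V_g = |∂P/∂n|/(fρ) = 5.62×10⁻³/(5.70×10⁻⁵ × 1.19) = 82.9 m/s
Around a low, centrifugal force acts outward with Coriolis, so pressure-gradient force balances both:
(1/ρ)|∂P/∂n| = fV + V²/R  →  V² + fR·V − fR·V_g = 0
With fR = 5.70×10⁻⁵ × 880×10³ m = 50.1 m/s:
V = [−fR + √((fR)² + 4 fR V_g)]/2 = [−50.1 + √(50.1² + 4×50.1×82.9)]/2 = 44.1 m/s
Subgeostrophic (V < V_g = 82.9 m/s), as expected around a low.

44.1 m s⁻¹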